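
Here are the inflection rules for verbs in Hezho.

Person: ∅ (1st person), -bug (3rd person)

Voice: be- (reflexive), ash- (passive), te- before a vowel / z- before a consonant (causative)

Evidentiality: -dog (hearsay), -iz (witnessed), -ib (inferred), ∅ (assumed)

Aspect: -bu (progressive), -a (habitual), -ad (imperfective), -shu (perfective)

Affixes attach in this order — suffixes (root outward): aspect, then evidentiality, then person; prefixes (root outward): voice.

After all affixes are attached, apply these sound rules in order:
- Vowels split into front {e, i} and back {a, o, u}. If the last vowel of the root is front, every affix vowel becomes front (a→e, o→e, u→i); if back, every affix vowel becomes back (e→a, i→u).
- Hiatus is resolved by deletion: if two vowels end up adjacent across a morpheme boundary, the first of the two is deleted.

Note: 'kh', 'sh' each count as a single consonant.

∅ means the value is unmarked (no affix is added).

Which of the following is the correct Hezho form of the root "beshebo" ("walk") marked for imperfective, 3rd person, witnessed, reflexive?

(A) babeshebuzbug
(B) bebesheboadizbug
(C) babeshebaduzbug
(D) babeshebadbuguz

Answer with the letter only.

C

Attach voice reflexive be- → bebeshebo.
Attach aspect imperfective -ad → bebesheboad.
Attach evidentiality witnessed -iz → bebesheboadiz.
Attach person 3rd person -bug → bebesheboadizbug.
Apply vowel harmony: bebesheboadizbug → babesheboaduzbug.
Apply vowel deletion: babesheboaduzbug → babeshebaduzbug.
So the correct form is babeshebaduzbug, option (C).
(D) babeshebadbuguz is wrong: it has the affixes in the wrong order.
(A) babeshebuzbug is wrong: it uses habitual instead of imperfective for aspect.
(B) bebesheboadizbug is wrong: it fails to apply the sound rule(s).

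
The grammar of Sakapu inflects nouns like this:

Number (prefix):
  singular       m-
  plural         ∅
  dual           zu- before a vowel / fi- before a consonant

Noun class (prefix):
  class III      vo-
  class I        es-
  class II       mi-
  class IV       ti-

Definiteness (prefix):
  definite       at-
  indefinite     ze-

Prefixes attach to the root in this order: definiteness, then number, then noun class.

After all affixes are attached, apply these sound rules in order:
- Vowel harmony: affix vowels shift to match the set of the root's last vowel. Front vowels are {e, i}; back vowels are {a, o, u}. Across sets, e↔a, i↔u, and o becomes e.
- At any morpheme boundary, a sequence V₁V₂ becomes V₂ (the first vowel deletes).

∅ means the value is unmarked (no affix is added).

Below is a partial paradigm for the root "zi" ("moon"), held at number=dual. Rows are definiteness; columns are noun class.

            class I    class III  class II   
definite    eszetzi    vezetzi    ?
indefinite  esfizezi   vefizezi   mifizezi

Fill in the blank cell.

mizetzi

Attach definiteness definite at- → atzi.
Attach number dual zu- (before vowel 'a') → zuatzi.
Attach noun class class II mi- → mizuatzi.
Apply vowel harmony: mizuatzi → mizietzi.
Apply vowel deletion: mizietzi → mizetzi.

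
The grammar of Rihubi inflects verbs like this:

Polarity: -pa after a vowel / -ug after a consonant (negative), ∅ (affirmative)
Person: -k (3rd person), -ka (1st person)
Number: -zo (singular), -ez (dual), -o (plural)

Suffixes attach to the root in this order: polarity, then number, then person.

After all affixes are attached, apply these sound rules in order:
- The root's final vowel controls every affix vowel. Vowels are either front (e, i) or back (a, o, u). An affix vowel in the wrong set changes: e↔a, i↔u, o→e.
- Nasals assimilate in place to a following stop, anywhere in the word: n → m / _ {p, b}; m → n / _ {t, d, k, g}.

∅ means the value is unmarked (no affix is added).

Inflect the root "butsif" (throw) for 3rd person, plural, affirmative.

butsifek

polarity = affirmative: zero marking, form stays butsif.
Attach number plural -o → butsifo.
Attach person 3rd person -k → butsifok.
Apply vowel harmony: butsifok → butsifek.
Nasal assimilation: no change.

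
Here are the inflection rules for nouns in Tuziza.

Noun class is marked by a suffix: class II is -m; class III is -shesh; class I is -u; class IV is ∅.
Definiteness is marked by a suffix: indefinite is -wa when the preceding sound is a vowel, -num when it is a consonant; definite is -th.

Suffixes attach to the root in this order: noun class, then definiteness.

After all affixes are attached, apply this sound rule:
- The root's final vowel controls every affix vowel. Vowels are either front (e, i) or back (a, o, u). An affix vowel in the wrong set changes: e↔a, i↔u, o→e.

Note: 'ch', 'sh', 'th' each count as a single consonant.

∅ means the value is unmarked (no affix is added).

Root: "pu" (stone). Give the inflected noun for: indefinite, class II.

Attach noun class class II -m → pum.
Attach definiteness indefinite -num (after consonant 'm') → pumnum.
Vowel harmony: no change.

pumnum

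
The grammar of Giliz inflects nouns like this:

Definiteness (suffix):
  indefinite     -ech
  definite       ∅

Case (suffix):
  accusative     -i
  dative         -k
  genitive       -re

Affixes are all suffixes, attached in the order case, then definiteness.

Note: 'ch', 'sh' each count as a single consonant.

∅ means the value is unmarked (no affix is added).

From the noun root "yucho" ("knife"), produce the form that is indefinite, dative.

yuchokech

Attach case dative -k → yuchok.
Attach definiteness indefinite -ech → yuchokech.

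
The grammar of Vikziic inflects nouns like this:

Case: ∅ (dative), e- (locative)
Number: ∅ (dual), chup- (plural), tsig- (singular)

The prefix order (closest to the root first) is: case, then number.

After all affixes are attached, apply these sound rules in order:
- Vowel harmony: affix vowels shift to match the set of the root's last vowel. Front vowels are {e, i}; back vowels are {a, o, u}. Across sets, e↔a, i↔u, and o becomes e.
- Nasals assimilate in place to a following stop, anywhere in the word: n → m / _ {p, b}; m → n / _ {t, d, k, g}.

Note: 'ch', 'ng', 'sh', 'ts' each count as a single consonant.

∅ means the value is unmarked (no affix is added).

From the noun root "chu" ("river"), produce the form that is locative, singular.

tsugachu

Attach case locative e- → echu.
Attach number singular tsig- → tsigechu.
Apply vowel harmony: tsigechu → tsugachu.
Nasal assimilation: no change.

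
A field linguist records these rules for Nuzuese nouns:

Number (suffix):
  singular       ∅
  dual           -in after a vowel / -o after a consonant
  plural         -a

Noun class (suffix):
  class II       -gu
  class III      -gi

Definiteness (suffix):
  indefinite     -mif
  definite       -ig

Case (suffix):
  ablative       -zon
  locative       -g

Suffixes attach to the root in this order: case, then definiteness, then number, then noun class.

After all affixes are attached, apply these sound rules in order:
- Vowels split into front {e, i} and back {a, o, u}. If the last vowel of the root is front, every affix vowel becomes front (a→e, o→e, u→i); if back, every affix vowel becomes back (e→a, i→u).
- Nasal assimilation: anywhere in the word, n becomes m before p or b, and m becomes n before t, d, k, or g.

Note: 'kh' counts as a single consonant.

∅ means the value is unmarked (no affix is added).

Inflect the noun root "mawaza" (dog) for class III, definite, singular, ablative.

Attach case ablative -zon → mawazazon.
Attach definiteness definite -ig → mawazazonig.
number = singular: zero marking, form stays mawazazonig.
Attach noun class class III -gi → mawazazoniggi.
Apply vowel harmony: mawazazoniggi → mawazazonuggu.
Nasal assimilation: no change.

mawazazonuggu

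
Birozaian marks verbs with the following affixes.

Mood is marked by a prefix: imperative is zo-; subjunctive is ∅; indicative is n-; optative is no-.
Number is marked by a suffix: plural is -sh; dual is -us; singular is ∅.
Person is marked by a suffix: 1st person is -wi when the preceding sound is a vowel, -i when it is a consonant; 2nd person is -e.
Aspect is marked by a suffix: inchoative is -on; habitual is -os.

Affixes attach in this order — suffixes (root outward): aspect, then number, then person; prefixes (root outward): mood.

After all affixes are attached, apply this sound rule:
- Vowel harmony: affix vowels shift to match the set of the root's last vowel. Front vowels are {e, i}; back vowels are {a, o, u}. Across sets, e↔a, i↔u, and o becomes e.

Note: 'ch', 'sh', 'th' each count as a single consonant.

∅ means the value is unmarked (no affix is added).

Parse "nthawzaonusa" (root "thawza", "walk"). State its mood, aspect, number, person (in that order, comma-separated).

Segment: n-thawza-on-us-e.
mood: n- → indicative.
aspect: -on → inchoative.
number: -us → dual.
person: -e → 2nd person.

indicative, inchoative, dual, 2nd person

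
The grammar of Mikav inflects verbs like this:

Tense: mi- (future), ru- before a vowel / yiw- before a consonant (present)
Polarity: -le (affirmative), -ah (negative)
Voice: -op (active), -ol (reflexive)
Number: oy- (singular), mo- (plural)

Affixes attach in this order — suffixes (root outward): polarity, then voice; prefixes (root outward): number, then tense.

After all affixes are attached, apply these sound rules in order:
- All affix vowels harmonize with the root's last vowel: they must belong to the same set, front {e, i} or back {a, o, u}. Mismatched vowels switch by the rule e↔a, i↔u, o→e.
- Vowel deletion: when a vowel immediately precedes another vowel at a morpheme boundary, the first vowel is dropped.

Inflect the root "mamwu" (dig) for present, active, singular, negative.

roymamwahop

Attach polarity negative -ah → mamwuah.
Attach voice active -op → mamwuahop.
Attach number singular oy- → oymamwuahop.
Attach tense present ru- (before vowel 'o') → ruoymamwuahop.
Vowel harmony: no change.
Apply vowel deletion: ruoymamwuahop → roymamwahop.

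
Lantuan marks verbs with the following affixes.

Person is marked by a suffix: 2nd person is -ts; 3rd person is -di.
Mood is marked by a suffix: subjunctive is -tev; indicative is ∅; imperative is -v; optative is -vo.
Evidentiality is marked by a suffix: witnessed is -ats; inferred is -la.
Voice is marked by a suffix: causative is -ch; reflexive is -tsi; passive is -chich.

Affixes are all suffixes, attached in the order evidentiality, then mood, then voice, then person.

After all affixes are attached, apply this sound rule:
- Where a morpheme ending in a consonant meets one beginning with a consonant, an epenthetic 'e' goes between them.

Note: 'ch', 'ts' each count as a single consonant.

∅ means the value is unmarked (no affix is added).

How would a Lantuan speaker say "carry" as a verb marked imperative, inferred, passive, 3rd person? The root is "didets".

Attach evidentiality inferred -la → didetsla.
Attach mood imperative -v → didetslav.
Attach voice passive -chich → didetslavchich.
Attach person 3rd person -di → didetslavchichdi.
Apply epenthesis: didetslavchichdi → didetselavechichedi.

didetselavechichedi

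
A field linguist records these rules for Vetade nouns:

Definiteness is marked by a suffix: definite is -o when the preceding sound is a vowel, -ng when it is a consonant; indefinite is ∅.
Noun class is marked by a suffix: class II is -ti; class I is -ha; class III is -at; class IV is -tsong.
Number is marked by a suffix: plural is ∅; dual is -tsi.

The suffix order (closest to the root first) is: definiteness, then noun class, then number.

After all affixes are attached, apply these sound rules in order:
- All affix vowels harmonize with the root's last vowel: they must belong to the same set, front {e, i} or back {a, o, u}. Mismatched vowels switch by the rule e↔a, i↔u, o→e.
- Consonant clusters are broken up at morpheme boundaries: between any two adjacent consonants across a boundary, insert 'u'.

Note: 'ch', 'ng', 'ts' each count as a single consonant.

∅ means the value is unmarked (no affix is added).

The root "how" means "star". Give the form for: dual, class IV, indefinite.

howutsongutsu

definiteness = indefinite: zero marking, form stays how.
Attach noun class class IV -tsong → howtsong.
Attach number dual -tsi → howtsongtsi.
Apply vowel harmony: howtsongtsi → howtsongtsu.
Apply epenthesis: howtsongtsu → howutsongutsu.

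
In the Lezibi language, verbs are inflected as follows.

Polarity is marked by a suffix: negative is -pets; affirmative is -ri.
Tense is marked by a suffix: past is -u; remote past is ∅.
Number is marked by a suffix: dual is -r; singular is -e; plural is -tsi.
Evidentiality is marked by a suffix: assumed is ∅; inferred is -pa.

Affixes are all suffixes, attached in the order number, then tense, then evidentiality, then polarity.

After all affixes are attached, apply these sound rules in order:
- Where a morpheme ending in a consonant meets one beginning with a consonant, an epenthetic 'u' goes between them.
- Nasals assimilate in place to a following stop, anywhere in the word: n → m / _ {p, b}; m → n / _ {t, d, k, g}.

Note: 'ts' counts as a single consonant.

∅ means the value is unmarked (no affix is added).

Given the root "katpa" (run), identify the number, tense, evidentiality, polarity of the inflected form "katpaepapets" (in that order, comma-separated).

Segment: katpa-e-pa-pets.
number: -e → singular.
tense: ∅ → remote past.
evidentiality: -pa → inferred.
polarity: -pets → negative.

singular, remote past, inferred, negative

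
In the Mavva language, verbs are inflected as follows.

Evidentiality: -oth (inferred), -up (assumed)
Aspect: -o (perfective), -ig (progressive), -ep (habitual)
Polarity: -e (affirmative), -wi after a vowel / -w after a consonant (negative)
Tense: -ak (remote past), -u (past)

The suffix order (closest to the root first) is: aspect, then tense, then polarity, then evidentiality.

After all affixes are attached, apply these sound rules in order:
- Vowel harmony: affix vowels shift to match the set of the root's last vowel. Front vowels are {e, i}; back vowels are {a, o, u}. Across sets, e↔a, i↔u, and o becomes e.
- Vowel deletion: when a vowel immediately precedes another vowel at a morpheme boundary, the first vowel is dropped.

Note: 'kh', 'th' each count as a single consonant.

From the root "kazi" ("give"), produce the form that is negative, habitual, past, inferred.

Attach aspect habitual -ep → kaziep.
Attach tense past -u → kaziepu.
Attach polarity negative -wi (after vowel 'u') → kaziepuwi.
Attach evidentiality inferred -oth → kaziepuwioth.
Apply vowel harmony: kaziepuwioth → kaziepiwieth.
Apply vowel deletion: kaziepiwieth → kazepiweth.

kazepiweth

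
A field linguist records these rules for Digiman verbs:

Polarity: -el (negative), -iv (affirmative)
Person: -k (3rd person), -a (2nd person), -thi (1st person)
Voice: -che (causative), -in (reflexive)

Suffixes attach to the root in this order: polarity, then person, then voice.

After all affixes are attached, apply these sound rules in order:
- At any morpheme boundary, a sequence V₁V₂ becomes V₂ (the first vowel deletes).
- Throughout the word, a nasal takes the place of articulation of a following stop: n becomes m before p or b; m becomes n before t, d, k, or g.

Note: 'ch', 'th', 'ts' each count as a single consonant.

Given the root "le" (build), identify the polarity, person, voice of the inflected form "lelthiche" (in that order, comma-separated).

Segment: le-el-thi-che.
polarity: -el → negative.
person: -thi → 1st person.
voice: -che → causative.

negative, 1st person, causative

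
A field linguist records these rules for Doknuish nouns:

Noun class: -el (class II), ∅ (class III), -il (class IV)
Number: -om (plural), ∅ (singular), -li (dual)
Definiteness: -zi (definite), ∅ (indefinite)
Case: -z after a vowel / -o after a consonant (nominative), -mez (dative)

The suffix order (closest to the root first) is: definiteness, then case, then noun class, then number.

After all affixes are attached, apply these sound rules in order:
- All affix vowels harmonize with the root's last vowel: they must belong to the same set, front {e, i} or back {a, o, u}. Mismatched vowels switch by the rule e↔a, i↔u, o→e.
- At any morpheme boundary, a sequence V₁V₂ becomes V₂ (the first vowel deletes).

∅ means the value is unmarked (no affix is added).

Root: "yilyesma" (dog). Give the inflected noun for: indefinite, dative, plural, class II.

yilyesmamazalom

definiteness = indefinite: zero marking, form stays yilyesma.
Attach case dative -mez → yilyesmamez.
Attach noun class class II -el → yilyesmamezel.
Attach number plural -om → yilyesmamezelom.
Apply vowel harmony: yilyesmamezelom → yilyesmamazalom.
Vowel deletion: no change.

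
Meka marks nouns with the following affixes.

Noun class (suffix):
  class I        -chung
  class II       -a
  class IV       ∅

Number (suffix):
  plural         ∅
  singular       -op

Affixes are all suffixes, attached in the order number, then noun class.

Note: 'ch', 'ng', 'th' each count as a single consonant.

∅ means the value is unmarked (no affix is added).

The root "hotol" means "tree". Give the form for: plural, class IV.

hotol

number = plural: zero marking, form stays hotol.
noun class = class IV: zero marking, form stays hotol.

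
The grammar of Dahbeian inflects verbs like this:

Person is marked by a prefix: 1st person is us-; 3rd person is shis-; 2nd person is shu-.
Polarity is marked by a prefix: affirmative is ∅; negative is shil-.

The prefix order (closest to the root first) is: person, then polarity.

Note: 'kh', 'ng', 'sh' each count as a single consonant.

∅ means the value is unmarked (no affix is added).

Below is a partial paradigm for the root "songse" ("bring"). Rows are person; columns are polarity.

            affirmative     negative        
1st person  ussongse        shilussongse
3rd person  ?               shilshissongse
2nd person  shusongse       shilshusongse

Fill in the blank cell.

shissongse

Attach person 3rd person shis- → shissongse.
polarity = affirmative: zero marking, form stays shissongse.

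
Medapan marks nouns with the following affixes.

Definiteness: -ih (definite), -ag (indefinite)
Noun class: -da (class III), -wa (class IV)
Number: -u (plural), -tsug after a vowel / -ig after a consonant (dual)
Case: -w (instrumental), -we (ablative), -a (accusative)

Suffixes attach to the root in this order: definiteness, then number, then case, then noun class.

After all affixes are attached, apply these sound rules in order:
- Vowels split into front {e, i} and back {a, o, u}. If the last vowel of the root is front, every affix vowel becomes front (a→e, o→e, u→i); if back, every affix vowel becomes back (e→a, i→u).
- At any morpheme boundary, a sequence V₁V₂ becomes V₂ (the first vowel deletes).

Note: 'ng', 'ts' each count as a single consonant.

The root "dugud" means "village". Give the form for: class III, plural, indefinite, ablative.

dugudaguwada

Attach definiteness indefinite -ag → dugudag.
Attach number plural -u → dugudagu.
Attach case ablative -we → dugudaguwe.
Attach noun class class III -da → dugudaguweda.
Apply vowel harmony: dugudaguweda → dugudaguwada.
Vowel deletion: no change.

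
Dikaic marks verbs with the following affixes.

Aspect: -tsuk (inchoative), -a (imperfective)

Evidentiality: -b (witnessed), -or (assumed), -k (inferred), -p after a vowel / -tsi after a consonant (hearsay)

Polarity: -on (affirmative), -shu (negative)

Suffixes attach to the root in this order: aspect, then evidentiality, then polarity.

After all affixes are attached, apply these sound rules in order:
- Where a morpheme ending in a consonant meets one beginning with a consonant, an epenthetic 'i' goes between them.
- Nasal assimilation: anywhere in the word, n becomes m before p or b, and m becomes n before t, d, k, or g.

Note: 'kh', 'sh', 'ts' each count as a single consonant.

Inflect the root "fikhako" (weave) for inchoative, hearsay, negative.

Attach aspect inchoative -tsuk → fikhakotsuk.
Attach evidentiality hearsay -tsi (after consonant 'k') → fikhakotsuktsi.
Attach polarity negative -shu → fikhakotsuktsishu.
Apply epenthesis: fikhakotsuktsishu → fikhakotsukitsishu.
Nasal assimilation: no change.

fikhakotsukitsishu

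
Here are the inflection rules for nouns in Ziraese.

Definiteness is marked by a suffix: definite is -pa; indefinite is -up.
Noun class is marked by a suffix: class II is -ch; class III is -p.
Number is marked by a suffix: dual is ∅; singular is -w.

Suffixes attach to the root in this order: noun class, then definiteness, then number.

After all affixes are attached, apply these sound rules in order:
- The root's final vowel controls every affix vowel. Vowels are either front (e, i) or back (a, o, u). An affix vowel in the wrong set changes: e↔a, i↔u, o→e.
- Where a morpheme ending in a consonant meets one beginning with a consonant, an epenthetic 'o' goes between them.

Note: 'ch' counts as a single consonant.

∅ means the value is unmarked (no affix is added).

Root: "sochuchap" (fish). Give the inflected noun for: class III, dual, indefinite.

Attach noun class class III -p → sochuchapp.
Attach definiteness indefinite -up → sochuchappup.
number = dual: zero marking, form stays sochuchappup.
Vowel harmony: no change.
Apply epenthesis: sochuchappup → sochuchapopup.

sochuchapopup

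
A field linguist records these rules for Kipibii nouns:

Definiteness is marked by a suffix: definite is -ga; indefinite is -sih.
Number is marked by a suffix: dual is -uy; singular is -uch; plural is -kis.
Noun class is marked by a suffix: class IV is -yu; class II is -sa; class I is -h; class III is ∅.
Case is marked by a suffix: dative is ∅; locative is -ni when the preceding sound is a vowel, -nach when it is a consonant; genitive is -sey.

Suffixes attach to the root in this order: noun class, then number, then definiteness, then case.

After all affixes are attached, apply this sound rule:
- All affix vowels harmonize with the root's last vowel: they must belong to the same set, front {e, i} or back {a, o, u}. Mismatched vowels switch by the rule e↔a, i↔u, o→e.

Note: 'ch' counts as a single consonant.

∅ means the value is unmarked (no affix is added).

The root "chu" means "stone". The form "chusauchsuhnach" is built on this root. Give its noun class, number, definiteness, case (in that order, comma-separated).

class II, singular, indefinite, locative

Segment: chu-sa-uch-sih-nach.
noun class: -sa → class II.
number: -uch → singular.
definiteness: -sih → indefinite.
case: -ni/nach → locative.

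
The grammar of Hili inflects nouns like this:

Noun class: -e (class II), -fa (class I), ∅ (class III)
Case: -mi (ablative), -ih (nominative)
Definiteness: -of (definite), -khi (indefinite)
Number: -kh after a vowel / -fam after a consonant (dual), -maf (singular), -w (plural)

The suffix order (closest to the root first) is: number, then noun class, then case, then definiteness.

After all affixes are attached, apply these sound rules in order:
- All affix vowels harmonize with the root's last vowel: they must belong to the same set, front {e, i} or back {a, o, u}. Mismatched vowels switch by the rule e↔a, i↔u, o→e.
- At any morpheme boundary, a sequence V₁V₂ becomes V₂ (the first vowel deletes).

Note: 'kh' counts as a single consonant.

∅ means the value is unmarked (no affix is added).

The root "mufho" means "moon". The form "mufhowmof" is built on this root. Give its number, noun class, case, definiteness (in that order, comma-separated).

plural, class III, ablative, definite

Segment: mufho-w-mi-of.
number: -w → plural.
noun class: ∅ → class III.
case: -mi → ablative.
definiteness: -of → definite.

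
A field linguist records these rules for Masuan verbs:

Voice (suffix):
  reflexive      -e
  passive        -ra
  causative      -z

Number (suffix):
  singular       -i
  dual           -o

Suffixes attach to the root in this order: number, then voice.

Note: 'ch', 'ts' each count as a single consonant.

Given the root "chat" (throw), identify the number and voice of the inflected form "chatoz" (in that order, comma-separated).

Segment: chat-o-z.
number: -o → dual.
voice: -z → causative.

dual, causative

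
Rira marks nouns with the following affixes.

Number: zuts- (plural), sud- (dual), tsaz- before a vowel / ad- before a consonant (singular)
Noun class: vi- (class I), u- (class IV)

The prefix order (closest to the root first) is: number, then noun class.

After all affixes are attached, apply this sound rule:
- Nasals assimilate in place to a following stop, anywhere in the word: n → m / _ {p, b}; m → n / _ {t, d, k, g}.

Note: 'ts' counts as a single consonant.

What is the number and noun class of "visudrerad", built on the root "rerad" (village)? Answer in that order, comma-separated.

Segment: vi-sud-rerad.
number: sud- → dual.
noun class: vi- → class I.

dual, class I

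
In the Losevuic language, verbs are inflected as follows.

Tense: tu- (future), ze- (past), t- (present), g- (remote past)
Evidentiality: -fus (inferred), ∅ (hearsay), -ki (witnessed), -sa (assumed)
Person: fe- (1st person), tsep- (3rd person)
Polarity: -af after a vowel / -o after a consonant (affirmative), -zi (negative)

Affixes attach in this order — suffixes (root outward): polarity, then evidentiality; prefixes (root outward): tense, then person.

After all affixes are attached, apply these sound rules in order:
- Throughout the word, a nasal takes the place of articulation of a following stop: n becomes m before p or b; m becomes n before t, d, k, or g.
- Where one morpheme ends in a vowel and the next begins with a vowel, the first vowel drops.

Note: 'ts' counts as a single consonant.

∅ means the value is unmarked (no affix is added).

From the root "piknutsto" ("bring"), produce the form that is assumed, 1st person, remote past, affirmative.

fegpiknutstafsa

Attach tense remote past g- → gpiknutsto.
Attach polarity affirmative -af (after vowel 'o') → gpiknutstoaf.
Attach person 1st person fe- → fegpiknutstoaf.
Attach evidentiality assumed -sa → fegpiknutstoafsa.
Nasal assimilation: no change.
Apply vowel deletion: fegpiknutstoafsa → fegpiknutstafsa.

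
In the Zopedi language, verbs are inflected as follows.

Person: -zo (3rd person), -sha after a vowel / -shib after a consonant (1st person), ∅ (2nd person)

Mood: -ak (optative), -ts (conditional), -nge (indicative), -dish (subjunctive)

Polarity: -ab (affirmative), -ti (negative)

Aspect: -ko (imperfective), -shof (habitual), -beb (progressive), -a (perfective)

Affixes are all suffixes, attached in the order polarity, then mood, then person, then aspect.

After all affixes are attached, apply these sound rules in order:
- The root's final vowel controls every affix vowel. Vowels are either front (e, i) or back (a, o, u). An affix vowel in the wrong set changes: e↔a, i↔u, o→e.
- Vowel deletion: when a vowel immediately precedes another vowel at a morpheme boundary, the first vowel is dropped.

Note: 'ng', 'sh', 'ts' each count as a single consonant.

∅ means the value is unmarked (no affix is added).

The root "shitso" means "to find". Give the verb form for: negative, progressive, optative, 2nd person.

Attach polarity negative -ti → shitsoti.
Attach mood optative -ak → shitsotiak.
person = 2nd person: zero marking, form stays shitsotiak.
Attach aspect progressive -beb → shitsotiakbeb.
Apply vowel harmony: shitsotiakbeb → shitsotuakbab.
Apply vowel deletion: shitsotuakbab → shitsotakbab.

shitsotakbab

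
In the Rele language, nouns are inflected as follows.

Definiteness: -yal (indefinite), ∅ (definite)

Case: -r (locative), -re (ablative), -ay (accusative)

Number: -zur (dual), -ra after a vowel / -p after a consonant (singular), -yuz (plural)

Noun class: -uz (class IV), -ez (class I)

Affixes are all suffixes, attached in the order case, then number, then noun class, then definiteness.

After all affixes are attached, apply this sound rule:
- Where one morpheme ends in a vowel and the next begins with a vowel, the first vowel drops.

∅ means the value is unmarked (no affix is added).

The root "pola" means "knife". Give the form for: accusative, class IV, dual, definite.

Attach case accusative -ay → polaay.
Attach number dual -zur → polaayzur.
Attach noun class class IV -uz → polaayzuruz.
definiteness = definite: zero marking, form stays polaayzuruz.
Apply vowel deletion: polaayzuruz → polayzuruz.

polayzuruz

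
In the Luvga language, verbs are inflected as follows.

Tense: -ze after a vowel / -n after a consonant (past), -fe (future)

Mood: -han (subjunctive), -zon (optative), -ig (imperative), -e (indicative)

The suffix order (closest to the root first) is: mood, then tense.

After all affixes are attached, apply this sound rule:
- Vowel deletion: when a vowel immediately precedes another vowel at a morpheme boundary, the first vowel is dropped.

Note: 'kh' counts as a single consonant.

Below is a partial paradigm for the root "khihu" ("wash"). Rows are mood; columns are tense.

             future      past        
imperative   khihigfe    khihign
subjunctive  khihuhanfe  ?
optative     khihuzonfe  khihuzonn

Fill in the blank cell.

khihuhann

Attach mood subjunctive -han → khihuhan.
Attach tense past -n (after consonant 'n') → khihuhann.
Vowel deletion: no change.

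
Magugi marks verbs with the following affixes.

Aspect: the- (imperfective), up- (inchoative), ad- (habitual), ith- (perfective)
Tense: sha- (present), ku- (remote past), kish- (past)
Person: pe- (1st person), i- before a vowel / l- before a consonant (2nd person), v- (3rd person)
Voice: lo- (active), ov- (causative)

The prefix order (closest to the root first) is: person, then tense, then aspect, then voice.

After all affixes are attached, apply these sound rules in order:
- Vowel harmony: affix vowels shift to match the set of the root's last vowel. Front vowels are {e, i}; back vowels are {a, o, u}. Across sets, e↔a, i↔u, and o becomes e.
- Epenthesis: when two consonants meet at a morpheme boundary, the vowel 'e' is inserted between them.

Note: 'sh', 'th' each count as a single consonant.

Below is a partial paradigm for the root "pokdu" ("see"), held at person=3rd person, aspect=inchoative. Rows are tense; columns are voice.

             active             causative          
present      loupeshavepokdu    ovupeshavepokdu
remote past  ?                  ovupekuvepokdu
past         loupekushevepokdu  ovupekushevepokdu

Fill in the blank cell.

Attach person 3rd person v- → vpokdu.
Attach tense remote past ku- → kuvpokdu.
Attach aspect inchoative up- → upkuvpokdu.
Attach voice active lo- → loupkuvpokdu.
Vowel harmony: no change.
Apply epenthesis: loupkuvpokdu → loupekuvepokdu.

loupekuvepokdu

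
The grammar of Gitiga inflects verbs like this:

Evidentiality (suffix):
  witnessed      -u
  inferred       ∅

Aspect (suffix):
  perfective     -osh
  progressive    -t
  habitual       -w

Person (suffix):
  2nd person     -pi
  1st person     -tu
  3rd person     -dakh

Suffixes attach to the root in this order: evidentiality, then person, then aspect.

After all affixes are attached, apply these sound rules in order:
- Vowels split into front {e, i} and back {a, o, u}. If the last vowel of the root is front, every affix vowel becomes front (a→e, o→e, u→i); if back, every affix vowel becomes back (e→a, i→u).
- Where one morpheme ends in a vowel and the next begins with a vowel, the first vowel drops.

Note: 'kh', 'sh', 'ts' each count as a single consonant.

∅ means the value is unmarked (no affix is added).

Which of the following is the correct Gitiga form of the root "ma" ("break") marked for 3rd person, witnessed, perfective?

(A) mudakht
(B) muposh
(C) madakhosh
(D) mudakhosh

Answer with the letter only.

Attach evidentiality witnessed -u → mau.
Attach person 3rd person -dakh → maudakh.
Attach aspect perfective -osh → maudakhosh.
Vowel harmony: no change.
Apply vowel deletion: maudakhosh → mudakhosh.
So the correct form is mudakhosh, option (D).
(C) madakhosh is wrong: it has the affixes in the wrong order.
(B) muposh is wrong: it uses 2nd person instead of 3rd person for person.
(A) mudakht is wrong: it uses progressive instead of perfective for aspect.

D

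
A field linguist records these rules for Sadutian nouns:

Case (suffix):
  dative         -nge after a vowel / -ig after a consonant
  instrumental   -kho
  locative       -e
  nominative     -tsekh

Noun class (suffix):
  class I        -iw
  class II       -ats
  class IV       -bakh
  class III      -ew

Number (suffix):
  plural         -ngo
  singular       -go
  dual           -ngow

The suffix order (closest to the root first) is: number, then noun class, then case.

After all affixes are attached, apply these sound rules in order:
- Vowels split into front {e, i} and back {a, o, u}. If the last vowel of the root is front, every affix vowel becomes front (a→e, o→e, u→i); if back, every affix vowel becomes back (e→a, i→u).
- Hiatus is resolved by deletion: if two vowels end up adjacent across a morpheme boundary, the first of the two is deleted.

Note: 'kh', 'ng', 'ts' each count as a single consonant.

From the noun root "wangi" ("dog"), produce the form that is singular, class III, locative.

Attach number singular -go → wangigo.
Attach noun class class III -ew → wangigoew.
Attach case locative -e → wangigoewe.
Apply vowel harmony: wangigoewe → wangigeewe.
Apply vowel deletion: wangigeewe → wangigewe.

wangigewe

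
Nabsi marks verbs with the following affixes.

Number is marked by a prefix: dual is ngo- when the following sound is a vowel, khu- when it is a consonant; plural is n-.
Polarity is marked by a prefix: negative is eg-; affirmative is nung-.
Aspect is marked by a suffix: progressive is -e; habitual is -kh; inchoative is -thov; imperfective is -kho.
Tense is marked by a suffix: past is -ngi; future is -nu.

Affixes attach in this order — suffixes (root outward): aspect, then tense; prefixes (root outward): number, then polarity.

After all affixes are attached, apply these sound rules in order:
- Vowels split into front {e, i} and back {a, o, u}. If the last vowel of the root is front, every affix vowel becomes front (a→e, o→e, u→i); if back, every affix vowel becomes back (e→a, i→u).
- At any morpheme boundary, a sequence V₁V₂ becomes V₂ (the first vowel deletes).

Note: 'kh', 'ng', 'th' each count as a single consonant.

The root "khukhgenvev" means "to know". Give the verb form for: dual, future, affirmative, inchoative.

Attach number dual khu- (before consonant 'kh') → khukhukhgenvev.
Attach aspect inchoative -thov → khukhukhgenvevthov.
Attach polarity affirmative nung- → nungkhukhukhgenvevthov.
Attach tense future -nu → nungkhukhukhgenvevthovnu.
Apply vowel harmony: nungkhukhukhgenvevthovnu → ningkhikhukhgenvevthevni.
Vowel deletion: no change.

ningkhikhukhgenvevthevni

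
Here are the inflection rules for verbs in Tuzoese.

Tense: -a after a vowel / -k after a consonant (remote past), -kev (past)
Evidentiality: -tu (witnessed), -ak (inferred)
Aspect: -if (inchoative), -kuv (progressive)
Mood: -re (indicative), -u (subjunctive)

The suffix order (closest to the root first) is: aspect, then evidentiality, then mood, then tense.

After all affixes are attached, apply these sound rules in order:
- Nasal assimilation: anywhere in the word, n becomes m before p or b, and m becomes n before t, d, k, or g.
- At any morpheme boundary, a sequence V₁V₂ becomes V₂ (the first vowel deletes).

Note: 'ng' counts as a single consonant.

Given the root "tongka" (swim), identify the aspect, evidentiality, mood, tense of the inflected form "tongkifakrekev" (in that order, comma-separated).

Segment: tongka-if-ak-re-kev.
aspect: -if → inchoative.
evidentiality: -ak → inferred.
mood: -re → indicative.
tense: -kev → past.

inchoative, inferred, indicative, past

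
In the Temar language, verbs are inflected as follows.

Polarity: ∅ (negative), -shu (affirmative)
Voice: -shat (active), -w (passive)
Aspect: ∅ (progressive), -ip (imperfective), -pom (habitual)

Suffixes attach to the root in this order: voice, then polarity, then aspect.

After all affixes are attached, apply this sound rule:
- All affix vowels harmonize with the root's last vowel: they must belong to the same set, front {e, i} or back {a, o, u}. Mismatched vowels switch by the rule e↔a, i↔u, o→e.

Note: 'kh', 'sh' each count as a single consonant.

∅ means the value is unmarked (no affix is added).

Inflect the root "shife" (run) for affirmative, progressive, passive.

Attach voice passive -w → shifew.
Attach polarity affirmative -shu → shifewshu.
aspect = progressive: zero marking, form stays shifewshu.
Apply vowel harmony: shifewshu → shifewshi.

shifewshi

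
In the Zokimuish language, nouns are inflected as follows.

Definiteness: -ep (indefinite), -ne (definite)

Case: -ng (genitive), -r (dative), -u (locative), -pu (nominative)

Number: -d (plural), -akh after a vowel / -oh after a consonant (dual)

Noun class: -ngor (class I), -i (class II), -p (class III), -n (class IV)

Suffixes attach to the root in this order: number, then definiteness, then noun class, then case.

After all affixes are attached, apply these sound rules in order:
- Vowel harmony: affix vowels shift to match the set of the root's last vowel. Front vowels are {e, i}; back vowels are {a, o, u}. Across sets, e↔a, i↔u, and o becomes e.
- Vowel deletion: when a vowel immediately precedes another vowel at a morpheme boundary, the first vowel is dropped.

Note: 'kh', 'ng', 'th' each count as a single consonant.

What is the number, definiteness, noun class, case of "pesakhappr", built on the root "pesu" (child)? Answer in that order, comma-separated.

dual, indefinite, class III, dative

Segment: pesu-akh-ep-p-r.
number: -akh/oh → dual.
definiteness: -ep → indefinite.
noun class: -p → class III.
case: -r → dative.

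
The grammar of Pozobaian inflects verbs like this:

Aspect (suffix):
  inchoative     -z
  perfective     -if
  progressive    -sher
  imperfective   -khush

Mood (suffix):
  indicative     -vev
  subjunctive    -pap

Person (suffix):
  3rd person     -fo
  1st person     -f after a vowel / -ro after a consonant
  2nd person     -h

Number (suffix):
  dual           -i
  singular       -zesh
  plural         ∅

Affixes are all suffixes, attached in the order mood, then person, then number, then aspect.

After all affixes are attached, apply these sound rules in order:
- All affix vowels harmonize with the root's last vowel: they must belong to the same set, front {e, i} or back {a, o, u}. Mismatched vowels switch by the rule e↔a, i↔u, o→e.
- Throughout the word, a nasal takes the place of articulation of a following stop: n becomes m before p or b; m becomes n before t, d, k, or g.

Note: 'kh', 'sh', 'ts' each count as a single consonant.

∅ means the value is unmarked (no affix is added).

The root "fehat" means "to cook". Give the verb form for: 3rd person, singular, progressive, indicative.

fehatvavfozashshar

Attach mood indicative -vev → fehatvev.
Attach person 3rd person -fo → fehatvevfo.
Attach number singular -zesh → fehatvevfozesh.
Attach aspect progressive -sher → fehatvevfozeshsher.
Apply vowel harmony: fehatvevfozeshsher → fehatvavfozashshar.
Nasal assimilation: no change.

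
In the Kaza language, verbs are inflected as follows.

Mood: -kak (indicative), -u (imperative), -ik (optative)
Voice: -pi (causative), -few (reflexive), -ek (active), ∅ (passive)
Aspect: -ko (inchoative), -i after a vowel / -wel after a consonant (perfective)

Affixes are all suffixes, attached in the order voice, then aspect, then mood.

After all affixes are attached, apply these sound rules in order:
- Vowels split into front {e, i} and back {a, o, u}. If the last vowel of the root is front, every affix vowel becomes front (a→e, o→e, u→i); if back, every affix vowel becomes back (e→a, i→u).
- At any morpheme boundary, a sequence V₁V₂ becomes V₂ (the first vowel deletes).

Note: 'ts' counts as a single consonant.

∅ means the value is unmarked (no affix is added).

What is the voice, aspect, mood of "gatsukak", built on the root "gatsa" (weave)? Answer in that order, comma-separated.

Segment: gatsa-i-kak.
voice: ∅ → passive.
aspect: -i/wel → perfective.
mood: -kak → indicative.

passive, perfective, indicative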